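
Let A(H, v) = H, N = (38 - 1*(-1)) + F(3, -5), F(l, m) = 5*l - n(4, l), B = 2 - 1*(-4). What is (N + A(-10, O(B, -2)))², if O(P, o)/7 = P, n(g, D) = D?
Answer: 1681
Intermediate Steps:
B = 6 (B = 2 + 4 = 6)
O(P, o) = 7*P
F(l, m) = 4*l (F(l, m) = 5*l - l = 4*l)
N = 51 (N = (38 - 1*(-1)) + 4*3 = (38 + 1) + 12 = 39 + 12 = 51)
(N + A(-10, O(B, -2)))² = (51 - 10)² = 41² = 1681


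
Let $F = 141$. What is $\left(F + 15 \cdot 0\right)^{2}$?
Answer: $19881$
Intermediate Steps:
$\left(F + 15 \cdot 0\right)^{2} = \left(141 + 15 \cdot 0\right)^{2} = \left(141 + 0\right)^{2} = 141^{2} = 19881$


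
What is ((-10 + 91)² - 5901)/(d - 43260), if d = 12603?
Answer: -20/929 ≈ -0.021529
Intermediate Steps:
((-10 + 91)² - 5901)/(d - 43260) = ((-10 + 91)² - 5901)/(12603 - 43260) = (81² - 5901)/(-30657) = (6561 - 5901)*(-1/30657) = 660*(-1/30657) = -20/929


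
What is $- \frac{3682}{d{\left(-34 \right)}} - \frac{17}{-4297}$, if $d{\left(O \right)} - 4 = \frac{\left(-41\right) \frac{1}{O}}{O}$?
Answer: $- \frac{18289638513}{19693151} \approx -928.73$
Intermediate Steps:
$d{\left(O \right)} = 4 - \frac{41}{O^{2}}$ ($d{\left(O \right)} = 4 + \frac{\left(-41\right) \frac{1}{O}}{O} = 4 - \frac{41}{O^{2}}$)
$- \frac{3682}{d{\left(-34 \right)}} - \frac{17}{-4297} = - \frac{3682}{4 - \frac{41}{1156}} - \frac{17}{-4297} = - \frac{3682}{4 - \frac{41}{1156}} - - \frac{17}{4297} = - \frac{3682}{4 - \frac{41}{1156}} + \frac{17}{4297} = - \frac{3682}{\frac{4583}{1156}} + \frac{17}{4297} = \left(-3682\right) \frac{1156}{4583} + \frac{17}{4297} = - \frac{4256392}{4583} + \frac{17}{4297} = - \frac{18289638513}{19693151}$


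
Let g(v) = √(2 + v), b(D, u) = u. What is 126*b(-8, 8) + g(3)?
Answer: 1008 + √5 ≈ 1010.2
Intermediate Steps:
126*b(-8, 8) + g(3) = 126*8 + √(2 + 3) = 1008 + √5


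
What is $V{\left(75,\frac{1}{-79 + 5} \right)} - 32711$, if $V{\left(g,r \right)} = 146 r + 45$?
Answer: $- \frac{1208715}{37} \approx -32668.0$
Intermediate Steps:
$V{\left(g,r \right)} = 45 + 146 r$
$V{\left(75,\frac{1}{-79 + 5} \right)} - 32711 = \left(45 + \frac{146}{-79 + 5}\right) - 32711 = \left(45 + \frac{146}{-74}\right) - 32711 = \left(45 + 146 \left(- \frac{1}{74}\right)\right) - 32711 = \left(45 - \frac{73}{37}\right) - 32711 = \frac{1592}{37} - 32711 = - \frac{1208715}{37}$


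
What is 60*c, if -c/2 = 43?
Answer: -5160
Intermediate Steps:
c = -86 (c = -2*43 = -86)
60*c = 60*(-86) = -5160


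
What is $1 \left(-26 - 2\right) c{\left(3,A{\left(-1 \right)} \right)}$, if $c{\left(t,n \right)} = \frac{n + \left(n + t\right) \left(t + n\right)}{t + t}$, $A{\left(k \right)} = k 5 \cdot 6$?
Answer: $-3262$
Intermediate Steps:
$A{\left(k \right)} = 30 k$ ($A{\left(k \right)} = 5 k 6 = 30 k$)
$c{\left(t,n \right)} = \frac{n + \left(n + t\right)^{2}}{2 t}$ ($c{\left(t,n \right)} = \frac{n + \left(n + t\right) \left(n + t\right)}{2 t} = \left(n + \left(n + t\right)^{2}\right) \frac{1}{2 t} = \frac{n + \left(n + t\right)^{2}}{2 t}$)
$1 \left(-26 - 2\right) c{\left(3,A{\left(-1 \right)} \right)} = 1 \left(-26 - 2\right) \frac{30 \left(-1\right) + \left(30 \left(-1\right) + 3\right)^{2}}{2 \cdot 3} = 1 \left(-28\right) \frac{1}{2} \cdot \frac{1}{3} \left(-30 + \left(-30 + 3\right)^{2}\right) = - 28 \cdot \frac{1}{2} \cdot \frac{1}{3} \left(-30 + \left(-27\right)^{2}\right) = - 28 \cdot \frac{1}{2} \cdot \frac{1}{3} \left(-30 + 729\right) = - 28 \cdot \frac{1}{2} \cdot \frac{1}{3} \cdot 699 = \left(-28\right) \frac{233}{2} = -3262$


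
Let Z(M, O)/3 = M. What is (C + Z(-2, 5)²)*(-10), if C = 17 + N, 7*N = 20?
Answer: -3910/7 ≈ -558.57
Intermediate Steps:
N = 20/7 (N = (⅐)*20 = 20/7 ≈ 2.8571)
Z(M, O) = 3*M
C = 139/7 (C = 17 + 20/7 = 139/7 ≈ 19.857)
(C + Z(-2, 5)²)*(-10) = (139/7 + (3*(-2))²)*(-10) = (139/7 + (-6)²)*(-10) = (139/7 + 36)*(-10) = (391/7)*(-10) = -3910/7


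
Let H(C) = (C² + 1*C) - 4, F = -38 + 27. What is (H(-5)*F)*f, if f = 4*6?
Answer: -4224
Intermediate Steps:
F = -11
f = 24
H(C) = -4 + C + C² (H(C) = (C² + C) - 4 = (C + C²) - 4 = -4 + C + C²)
(H(-5)*F)*f = ((-4 - 5 + (-5)²)*(-11))*24 = ((-4 - 5 + 25)*(-11))*24 = (16*(-11))*24 = -176*24 = -4224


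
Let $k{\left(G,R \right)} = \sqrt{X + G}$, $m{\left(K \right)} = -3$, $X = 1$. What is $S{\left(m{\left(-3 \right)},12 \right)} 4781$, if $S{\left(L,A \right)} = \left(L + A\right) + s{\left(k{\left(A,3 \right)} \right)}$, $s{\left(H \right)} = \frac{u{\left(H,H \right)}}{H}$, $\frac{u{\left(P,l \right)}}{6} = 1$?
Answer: $43029 + \frac{28686 \sqrt{13}}{13} \approx 50985.0$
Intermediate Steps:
$u{\left(P,l \right)} = 6$ ($u{\left(P,l \right)} = 6 \cdot 1 = 6$)
$k{\left(G,R \right)} = \sqrt{1 + G}$
$s{\left(H \right)} = \frac{6}{H}$
$S{\left(L,A \right)} = A + L + \frac{6}{\sqrt{1 + A}}$ ($S{\left(L,A \right)} = \left(L + A\right) + \frac{6}{\sqrt{1 + A}} = \left(A + L\right) + \frac{6}{\sqrt{1 + A}} = A + L + \frac{6}{\sqrt{1 + A}}$)
$S{\left(m{\left(-3 \right)},12 \right)} 4781 = \left(12 - 3 + \frac{6}{\sqrt{1 + 12}}\right) 4781 = \left(12 - 3 + \frac{6}{\sqrt{13}}\right) 4781 = \left(12 - 3 + 6 \frac{\sqrt{13}}{13}\right) 4781 = \left(12 - 3 + \frac{6 \sqrt{13}}{13}\right) 4781 = \left(9 + \frac{6 \sqrt{13}}{13}\right) 4781 = 43029 + \frac{28686 \sqrt{13}}{13}$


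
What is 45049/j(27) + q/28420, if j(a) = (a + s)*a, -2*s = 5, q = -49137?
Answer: 50930141/767340 ≈ 66.372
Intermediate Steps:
s = -5/2 (s = -½*5 = -5/2 ≈ -2.5000)
j(a) = a*(-5/2 + a) (j(a) = (a - 5/2)*a = (-5/2 + a)*a = a*(-5/2 + a))
45049/j(27) + q/28420 = 45049/(((½)*27*(-5 + 2*27))) - 49137/28420 = 45049/(((½)*27*(-5 + 54))) - 49137*1/28420 = 45049/(((½)*27*49)) - 49137/28420 = 45049/(1323/2) - 49137/28420 = 45049*(2/1323) - 49137/28420 = 90098/1323 - 49137/28420 = 50930141/767340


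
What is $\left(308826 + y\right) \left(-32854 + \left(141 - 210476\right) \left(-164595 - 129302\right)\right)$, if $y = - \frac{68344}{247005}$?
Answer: $\frac{1571825843660687530942}{82335} \approx 1.9091 \cdot 10^{16}$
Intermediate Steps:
$y = - \frac{68344}{247005}$ ($y = \left(-68344\right) \frac{1}{247005} = - \frac{68344}{247005} \approx -0.27669$)
$\left(308826 + y\right) \left(-32854 + \left(141 - 210476\right) \left(-164595 - 129302\right)\right) = \left(308826 - \frac{68344}{247005}\right) \left(-32854 + \left(141 - 210476\right) \left(-164595 - 129302\right)\right) = \frac{76281497786 \left(-32854 - -61816825495\right)}{247005} = \frac{76281497786 \left(-32854 + 61816825495\right)}{247005} = \frac{76281497786}{247005} \cdot 61816792641 = \frac{1571825843660687530942}{82335}$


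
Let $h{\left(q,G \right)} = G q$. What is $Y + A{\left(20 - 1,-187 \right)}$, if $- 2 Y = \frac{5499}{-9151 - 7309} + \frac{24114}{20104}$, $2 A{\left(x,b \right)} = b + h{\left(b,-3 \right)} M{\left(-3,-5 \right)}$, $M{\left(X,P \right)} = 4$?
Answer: $\frac{21262477823}{20681990} \approx 1028.1$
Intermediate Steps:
$A{\left(x,b \right)} = - \frac{11 b}{2}$ ($A{\left(x,b \right)} = \frac{b + - 3 b 4}{2} = \frac{b - 12 b}{2} = \frac{\left(-11\right) b}{2} = - \frac{11 b}{2}$)
$Y = - \frac{4474446}{10340995}$ ($Y = - \frac{\frac{5499}{-9151 - 7309} + \frac{24114}{20104}}{2} = - \frac{\frac{5499}{-16460} + 24114 \cdot \frac{1}{20104}}{2} = - \frac{5499 \left(- \frac{1}{16460}\right) + \frac{12057}{10052}}{2} = - \frac{- \frac{5499}{16460} + \frac{12057}{10052}}{2} = \left(- \frac{1}{2}\right) \frac{8948892}{10340995} = - \frac{4474446}{10340995} \approx -0.43269$)
$Y + A{\left(20 - 1,-187 \right)} = - \frac{4474446}{10340995} - - \frac{2057}{2} = - \frac{4474446}{10340995} + \frac{2057}{2} = \frac{21262477823}{20681990}$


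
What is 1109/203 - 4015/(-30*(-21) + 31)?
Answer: -81996/134183 ≈ -0.61108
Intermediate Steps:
1109/203 - 4015/(-30*(-21) + 31) = 1109*(1/203) - 4015/(630 + 31) = 1109/203 - 4015/661 = -81996/134183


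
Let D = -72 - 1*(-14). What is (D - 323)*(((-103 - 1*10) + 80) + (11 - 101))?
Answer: 46863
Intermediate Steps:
D = -58 (D = -72 + 14 = -58)
(D - 323)*(((-103 - 1*10) + 80) + (11 - 101)) = (-58 - 323)*(((-103 - 1*10) + 80) + (11 - 101)) = -381*(((-103 - 10) + 80) - 90) = -381*((-113 + 80) - 90) = -381*(-33 - 90) = -381*(-123) = 46863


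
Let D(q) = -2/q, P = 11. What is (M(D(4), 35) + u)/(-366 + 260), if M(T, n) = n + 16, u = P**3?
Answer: -691/53 ≈ -13.038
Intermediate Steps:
u = 1331 (u = 11**3 = 1331)
M(T, n) = 16 + n
(M(D(4), 35) + u)/(-366 + 260) = ((16 + 35) + 1331)/(-366 + 260) = (51 + 1331)/(-106) = 1382*(-1/106) = -691/53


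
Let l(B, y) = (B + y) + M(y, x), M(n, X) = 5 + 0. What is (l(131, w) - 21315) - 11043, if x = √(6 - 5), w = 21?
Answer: -32201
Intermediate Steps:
x = 1 (x = √1 = 1)
M(n, X) = 5
l(B, y) = 5 + B + y (l(B, y) = (B + y) + 5 = 5 + B + y)
(l(131, w) - 21315) - 11043 = ((5 + 131 + 21) - 21315) - 11043 = (157 - 21315) - 11043 = -21158 - 11043 = -32201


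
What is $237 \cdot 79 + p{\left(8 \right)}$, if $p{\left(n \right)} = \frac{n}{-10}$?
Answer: $\frac{93611}{5} \approx 18722.0$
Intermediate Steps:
$p{\left(n \right)} = - \frac{n}{10}$ ($p{\left(n \right)} = n \left(- \frac{1}{10}\right) = - \frac{n}{10}$)
$237 \cdot 79 + p{\left(8 \right)} = 237 \cdot 79 - \frac{4}{5} = 18723 - \frac{4}{5} = \frac{93611}{5}$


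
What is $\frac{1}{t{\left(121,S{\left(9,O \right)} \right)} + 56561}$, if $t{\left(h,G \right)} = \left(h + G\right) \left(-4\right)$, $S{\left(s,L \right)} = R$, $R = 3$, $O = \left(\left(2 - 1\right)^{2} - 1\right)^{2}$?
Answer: $\frac{1}{56065} \approx 1.7836 \cdot 10^{-5}$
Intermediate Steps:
$O = 0$ ($O = \left(1^{2} - 1\right)^{2} = \left(1 - 1\right)^{2} = 0^{2} = 0$)
$S{\left(s,L \right)} = 3$
$t{\left(h,G \right)} = - 4 G - 4 h$ ($t{\left(h,G \right)} = \left(G + h\right) \left(-4\right) = - 4 G - 4 h$)
$\frac{1}{t{\left(121,S{\left(9,O \right)} \right)} + 56561} = \frac{1}{\left(\left(-4\right) 3 - 484\right) + 56561} = \frac{1}{\left(-12 - 484\right) + 56561} = \frac{1}{-496 + 56561} = \frac{1}{56065}$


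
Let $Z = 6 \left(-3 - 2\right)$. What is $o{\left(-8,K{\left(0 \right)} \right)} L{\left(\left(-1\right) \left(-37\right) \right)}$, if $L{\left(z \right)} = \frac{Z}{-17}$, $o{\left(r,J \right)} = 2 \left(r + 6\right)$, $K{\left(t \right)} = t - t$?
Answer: $- \frac{120}{17} \approx -7.0588$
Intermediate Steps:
$K{\left(t \right)} = 0$
$Z = -30$ ($Z = 6 \left(-5\right) = -30$)
$o{\left(r,J \right)} = 12 + 2 r$ ($o{\left(r,J \right)} = 2 \left(6 + r\right) = 12 + 2 r$)
$L{\left(z \right)} = \frac{30}{17}$ ($L{\left(z \right)} = - \frac{30}{-17} = \left(-30\right) \left(- \frac{1}{17}\right) = \frac{30}{17}$)
$o{\left(-8,K{\left(0 \right)} \right)} L{\left(\left(-1\right) \left(-37\right) \right)} = \left(12 + 2 \left(-8\right)\right) \frac{30}{17} = \left(12 - 16\right) \frac{30}{17} = \left(-4\right) \frac{30}{17} = - \frac{120}{17}$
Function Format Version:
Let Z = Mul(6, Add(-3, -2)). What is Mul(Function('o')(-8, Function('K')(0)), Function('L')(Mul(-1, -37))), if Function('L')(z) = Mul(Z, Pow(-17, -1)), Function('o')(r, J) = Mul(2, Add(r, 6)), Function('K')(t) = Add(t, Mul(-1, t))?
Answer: Rational(-120, 17) ≈ -7.0588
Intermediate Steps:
Function('K')(t) = 0
Z = -30 (Z = Mul(6, -5) = -30)
Function('o')(r, J) = Add(12, Mul(2, r)) (Function('o')(r, J) = Mul(2, Add(6, r)) = Add(12, Mul(2, r)))
Function('L')(z) = Rational(30, 17) (Function('L')(z) = Mul(-30, Pow(-17, -1)) = Mul(-30, Rational(-1, 17)) = Rational(30, 17))
Mul(Function('o')(-8, Function('K')(0)), Function('L')(Mul(-1, -37))) = Mul(Add(12, Mul(2, -8)), Rational(30, 17)) = Mul(Add(12, -16), Rational(30, 17)) = Mul(-4, Rational(30, 17)) = Rational(-120, 17)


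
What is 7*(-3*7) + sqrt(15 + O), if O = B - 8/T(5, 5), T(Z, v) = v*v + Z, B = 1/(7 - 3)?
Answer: -147 + sqrt(13485)/30 ≈ -143.13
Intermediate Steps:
B = 1/4 ≈ 0.25000
T(Z, v) = Z + v**2 (T(Z, v) = v**2 + Z = Z + v**2)
O = -1/60 (O = 1/4 - 8/(5 + 5**2) = 1/4 - 8/(5 + 25) = 1/4 - 8/30 = 1/4 - 1*4/15 = 1/4 - 4/15 = -1/60 ≈ -0.016667)
7*(-3*7) + sqrt(15 + O) = 7*(-3*7) + sqrt(15 - 1/60) = 7*(-21) + sqrt(899/60) = -147 + sqrt(13485)/30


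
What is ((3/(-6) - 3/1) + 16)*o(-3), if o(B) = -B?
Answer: 75/2 ≈ 37.500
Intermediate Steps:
((3/(-6) - 3/1) + 16)*o(-3) = ((3/(-6) - 3/1) + 16)*(-1*(-3)) = ((3*(-⅙) - 3*1) + 16)*3 = ((-½ - 3) + 16)*3 = (-7/2 + 16)*3 = (25/2)*3 = 75/2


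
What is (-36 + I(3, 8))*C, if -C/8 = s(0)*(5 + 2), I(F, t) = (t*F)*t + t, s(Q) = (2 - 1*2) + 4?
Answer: -36736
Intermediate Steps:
s(Q) = 4 (s(Q) = (2 - 2) + 4 = 0 + 4 = 4)
I(F, t) = t + F*t² (I(F, t) = (F*t)*t + t = F*t² + t = t + F*t²)
C = -224 (C = -32*(5 + 2) = -32*7 = -8*28 = -224)
(-36 + I(3, 8))*C = (-36 + 8*(1 + 3*8))*(-224) = (-36 + 8*(1 + 24))*(-224) = (-36 + 8*25)*(-224) = (-36 + 200)*(-224) = 164*(-224) = -36736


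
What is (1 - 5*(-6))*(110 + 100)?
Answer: 6510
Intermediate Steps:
(1 - 5*(-6))*(110 + 100) = (1 + 30)*210 = 31*210 = 6510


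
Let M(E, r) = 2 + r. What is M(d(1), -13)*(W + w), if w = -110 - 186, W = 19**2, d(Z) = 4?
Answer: -715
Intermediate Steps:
W = 361
w = -296
M(d(1), -13)*(W + w) = (2 - 13)*(361 - 296) = -11*65 = -715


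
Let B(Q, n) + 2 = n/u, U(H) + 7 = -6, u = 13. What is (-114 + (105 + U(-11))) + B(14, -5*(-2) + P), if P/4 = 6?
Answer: -278/13 ≈ -21.385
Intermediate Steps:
P = 24 (P = 4*6 = 24)
U(H) = -13 (U(H) = -7 - 6 = -13)
B(Q, n) = -2 + n/13
(-114 + (105 + U(-11))) + B(14, -5*(-2) + P) = (-114 + (105 - 13)) + (-2 + (-5*(-2) + 24)/13) = (-114 + 92) + (-2 + (10 + 24)/13) = -22 + (-2 + (1/13)*34) = -22 + (-2 + 34/13) = -22 + 8/13 = -278/13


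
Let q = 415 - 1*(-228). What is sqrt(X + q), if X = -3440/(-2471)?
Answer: sqrt(3934556003)/2471 ≈ 25.385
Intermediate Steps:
q = 643 (q = 415 + 228 = 643)
X = 3440/2471 (X = -3440*(-1/2471) = 3440/2471 ≈ 1.3921)
sqrt(X + q) = sqrt(3440/2471 + 643) = sqrt(1592293/2471) = sqrt(3934556003)/2471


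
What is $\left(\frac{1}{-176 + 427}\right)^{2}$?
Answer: $\frac{1}{63001} \approx 1.5873 \cdot 10^{-5}$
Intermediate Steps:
$\left(\frac{1}{-176 + 427}\right)^{2} = \left(\frac{1}{251}\right)^{2} = \frac{1}{63001}$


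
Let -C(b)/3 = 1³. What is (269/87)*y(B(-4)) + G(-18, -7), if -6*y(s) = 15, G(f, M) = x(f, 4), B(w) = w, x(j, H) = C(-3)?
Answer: -1867/174 ≈ -10.730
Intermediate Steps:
C(b) = -3 (C(b) = -3*1³ = -3*1 = -3)
x(j, H) = -3
G(f, M) = -3
y(s) = -5/2 (y(s) = -⅙*15 = -5/2)
(269/87)*y(B(-4)) + G(-18, -7) = (269/87)*(-5/2) - 3 = -1345/174 - 3 = -1867/174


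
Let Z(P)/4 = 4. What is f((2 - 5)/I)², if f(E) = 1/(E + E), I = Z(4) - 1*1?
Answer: 25/4 ≈ 6.2500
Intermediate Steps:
Z(P) = 16 (Z(P) = 4*4 = 16)
I = 15 (I = 16 - 1*1 = 16 - 1 = 15)
f(E) = 1/(2*E)
f((2 - 5)/I)² = (1/(2*(((2 - 5)/15))))² = (1/(2*((-3*1/15))))² = (1/(2*(-⅕)))² = ((½)*(-5))² = (-5/2)² = 25/4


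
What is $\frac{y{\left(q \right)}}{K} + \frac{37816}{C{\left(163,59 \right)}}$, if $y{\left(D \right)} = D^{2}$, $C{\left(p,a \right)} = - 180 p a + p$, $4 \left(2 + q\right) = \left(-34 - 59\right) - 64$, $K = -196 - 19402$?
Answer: $- \frac{8825611}{81214112} \approx -0.10867$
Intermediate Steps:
$K = -19598$
$q = - \frac{165}{4}$ ($q = -2 + \frac{\left(-34 - 59\right) - 64}{4} = -2 + \frac{-93 - 64}{4} = -2 + \frac{1}{4} \left(-157\right) = -2 - \frac{157}{4} = - \frac{165}{4} \approx -41.25$)
$C{\left(p,a \right)} = p - 180 a p$ ($C{\left(p,a \right)} = - 180 a p + p = p - 180 a p$)
$\frac{y{\left(q \right)}}{K} + \frac{37816}{C{\left(163,59 \right)}} = \frac{\left(- \frac{165}{4}\right)^{2}}{-19598} + \frac{37816}{163 \left(1 - 10620\right)} = \frac{27225}{16} \left(- \frac{1}{19598}\right) + \frac{37816}{163 \left(1 - 10620\right)} = - \frac{27225}{313568} + \frac{37816}{163 \left(-10619\right)} = - \frac{27225}{313568} + \frac{37816}{-1730897} = - \frac{27225}{313568} + 37816 \left(- \frac{1}{1730897}\right) = - \frac{27225}{313568} - \frac{232}{10619} = - \frac{8825611}{81214112}$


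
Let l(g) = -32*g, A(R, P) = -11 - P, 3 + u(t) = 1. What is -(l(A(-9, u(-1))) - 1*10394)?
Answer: 10106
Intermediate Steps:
u(t) = -2 (u(t) = -3 + 1 = -2)
-(l(A(-9, u(-1))) - 1*10394) = -(-32*(-11 - 1*(-2)) - 1*10394) = -(-32*(-11 + 2) - 10394) = -(-32*(-9) - 10394) = -(288 - 10394) = -1*(-10106) = 10106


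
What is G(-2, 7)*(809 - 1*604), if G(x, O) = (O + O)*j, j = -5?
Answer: -14350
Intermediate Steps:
G(x, O) = -10*O (G(x, O) = (O + O)*(-5) = (2*O)*(-5) = -10*O)
G(-2, 7)*(809 - 1*604) = (-10*7)*(809 - 1*604) = -70*(809 - 604) = -70*205 = -14350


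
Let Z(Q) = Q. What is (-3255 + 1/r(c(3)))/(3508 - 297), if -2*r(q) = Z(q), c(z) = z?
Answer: -9767/9633 ≈ -1.0139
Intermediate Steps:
r(q) = -q/2
(-3255 + 1/r(c(3)))/(3508 - 297) = (-3255 + 1/(-½*3))/(3508 - 297) = (-3255 + 1/(-3/2))/3211 = (-3255 - ⅔)*(1/3211) = -9767/3*1/3211 = -9767/9633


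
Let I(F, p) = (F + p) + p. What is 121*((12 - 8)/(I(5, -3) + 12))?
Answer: 44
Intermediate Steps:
I(F, p) = F + 2*p
121*((12 - 8)/(I(5, -3) + 12)) = 121*((12 - 8)/((5 + 2*(-3)) + 12)) = 121*(4/((5 - 6) + 12)) = 121*(4/(-1 + 12)) = 121*(4/11) = 44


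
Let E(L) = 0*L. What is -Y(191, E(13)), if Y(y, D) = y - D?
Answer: -191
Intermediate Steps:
E(L) = 0
-Y(191, E(13)) = -(191 - 1*0) = -(191 + 0) = -1*191 = -191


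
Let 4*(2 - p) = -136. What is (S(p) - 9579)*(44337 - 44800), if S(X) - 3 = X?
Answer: 4417020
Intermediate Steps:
p = 36 (p = 2 - ¼*(-136) = 2 + 34 = 36)
S(X) = 3 + X
(S(p) - 9579)*(44337 - 44800) = ((3 + 36) - 9579)*(44337 - 44800) = (39 - 9579)*(-463) = -9540*(-463) = 4417020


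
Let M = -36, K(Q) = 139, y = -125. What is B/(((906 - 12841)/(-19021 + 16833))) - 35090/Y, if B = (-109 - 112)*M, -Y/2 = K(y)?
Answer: 2629073767/1658965 ≈ 1584.8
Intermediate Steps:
Y = -278 (Y = -2*139 = -278)
B = 7956 (B = (-109 - 112)*(-36) = -221*(-36) = 7956)
B/(((906 - 12841)/(-19021 + 16833))) - 35090/Y = 7956/(((906 - 12841)/(-19021 + 16833))) - 35090/(-278) = 7956/((-11935/(-2188))) - 35090*(-1/278) = 7956/((-11935*(-1/2188))) + 17545/139 = 7956/(11935/2188) + 17545/139 = 7956*(2188/11935) + 17545/139 = 17407728/11935 + 17545/139 = 2629073767/1658965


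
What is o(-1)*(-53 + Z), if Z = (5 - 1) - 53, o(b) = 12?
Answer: -1224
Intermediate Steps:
Z = -49 (Z = 4 - 53 = -49)
o(-1)*(-53 + Z) = 12*(-53 - 49) = 12*(-102) = -1224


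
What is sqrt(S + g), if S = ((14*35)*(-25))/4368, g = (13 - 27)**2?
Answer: sqrt(4701606)/156 ≈ 13.899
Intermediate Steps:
g = 196 (g = (-14)**2 = 196)
S = -875/312 (S = (490*(-25))*(1/4368) = -12250*1/4368 = -875/312 ≈ -2.8045)
sqrt(S + g) = sqrt(-875/312 + 196) = sqrt(60277/312) = sqrt(4701606)/156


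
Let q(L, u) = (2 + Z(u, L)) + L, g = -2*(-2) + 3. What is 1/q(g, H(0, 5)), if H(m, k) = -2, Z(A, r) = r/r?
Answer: ⅒ ≈ 0.10000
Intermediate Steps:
Z(A, r) = 1
g = 7 (g = 4 + 3 = 7)
q(L, u) = 3 + L (q(L, u) = (2 + 1) + L = 3 + L)
1/q(g, H(0, 5)) = 1/(3 + 7) = 1/10 = ⅒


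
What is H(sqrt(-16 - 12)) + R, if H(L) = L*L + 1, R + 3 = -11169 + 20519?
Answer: 9320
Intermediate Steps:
R = 9347 (R = -3 + (-11169 + 20519) = -3 + 9350 = 9347)
H(L) = 1 + L**2 (H(L) = L**2 + 1 = 1 + L**2)
H(sqrt(-16 - 12)) + R = (1 + (sqrt(-16 - 12))**2) + 9347 = (1 + (sqrt(-28))**2) + 9347 = (1 + (2*I*sqrt(7))**2) + 9347 = (1 - 28) + 9347 = -27 + 9347 = 9320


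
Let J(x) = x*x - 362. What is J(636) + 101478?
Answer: 505612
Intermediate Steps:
J(x) = -362 + x² (J(x) = x² - 362 = -362 + x²)
J(636) + 101478 = (-362 + 636²) + 101478 = (-362 + 404496) + 101478 = 404134 + 101478 = 505612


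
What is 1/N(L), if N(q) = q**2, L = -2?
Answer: 1/4 ≈ 0.25000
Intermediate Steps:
1/N(L) = 1/((-2)**2) = 1/4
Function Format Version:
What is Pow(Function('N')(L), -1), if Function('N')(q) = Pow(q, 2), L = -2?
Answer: Rational(1, 4) ≈ 0.25000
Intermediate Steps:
Pow(Function('N')(L), -1) = Pow(Pow(-2, 2), -1) = Pow(4, -1) = Rational(1, 4)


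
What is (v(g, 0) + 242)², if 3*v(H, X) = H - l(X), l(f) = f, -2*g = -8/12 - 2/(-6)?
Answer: 18983449/324 ≈ 58591.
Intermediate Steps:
g = ⅙ (g = -(-8/12 - 2/(-6))/2 = -(-8*1/12 - 2*(-⅙))/2 = -(-⅔ + ⅓)/2 = -½*(-⅓) = ⅙ ≈ 0.16667)
v(H, X) = -X/3 + H/3 (v(H, X) = (H - X)/3 = -X/3 + H/3)
(v(g, 0) + 242)² = ((-⅓*0 + (⅓)*(⅙)) + 242)² = ((0 + 1/18) + 242)² = (1/18 + 242)² = (4357/18)² = 18983449/324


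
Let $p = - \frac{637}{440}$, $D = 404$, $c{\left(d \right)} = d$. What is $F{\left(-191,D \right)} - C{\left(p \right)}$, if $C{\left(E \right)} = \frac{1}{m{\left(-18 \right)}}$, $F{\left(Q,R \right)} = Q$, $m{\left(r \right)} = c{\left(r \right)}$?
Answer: $- \frac{3437}{18} \approx -190.94$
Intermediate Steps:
$m{\left(r \right)} = r$
$p = - \frac{637}{440}$ ($p = \left(-637\right) \frac{1}{440} = - \frac{637}{440} \approx -1.4477$)
$C{\left(E \right)} = - \frac{1}{18}$ ($C{\left(E \right)} = \frac{1}{-18} = - \frac{1}{18}$)
$F{\left(-191,D \right)} - C{\left(p \right)} = -191 - - \frac{1}{18} = -191 + \frac{1}{18} = - \frac{3437}{18}$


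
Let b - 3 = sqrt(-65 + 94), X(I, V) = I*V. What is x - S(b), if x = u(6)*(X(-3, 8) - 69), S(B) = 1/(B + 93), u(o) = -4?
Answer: 3417468/9187 + sqrt(29)/9187 ≈ 371.99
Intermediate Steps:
b = 3 + sqrt(29) (b = 3 + sqrt(-65 + 94) = 3 + sqrt(29) ≈ 8.3852)
S(B) = 1/(93 + B)
x = 372 (x = -4*(-3*8 - 69) = -4*(-24 - 69) = -4*(-93) = 372)
x - S(b) = 372 - 1/(93 + (3 + sqrt(29))) = 372 - 1/(96 + sqrt(29))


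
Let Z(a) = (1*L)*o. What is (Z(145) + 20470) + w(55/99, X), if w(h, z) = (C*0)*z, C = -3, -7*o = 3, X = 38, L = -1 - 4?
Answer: 143305/7 ≈ 20472.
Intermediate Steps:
L = -5
o = -3/7 (o = -⅐*3 = -3/7 ≈ -0.42857)
w(h, z) = 0 (w(h, z) = (-3*0)*z = 0*z = 0)
Z(a) = 15/7 (Z(a) = (1*(-5))*(-3/7) = -5*(-3/7) = 15/7)
(Z(145) + 20470) + w(55/99, X) = (15/7 + 20470) + 0 = 143305/7 + 0 = 143305/7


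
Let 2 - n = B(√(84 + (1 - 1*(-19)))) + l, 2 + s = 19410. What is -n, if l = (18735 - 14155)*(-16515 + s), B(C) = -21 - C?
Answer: 13249917 - 2*√26 ≈ 1.3250e+7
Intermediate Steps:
s = 19408 (s = -2 + 19410 = 19408)
l = 13249940 (l = (18735 - 14155)*(-16515 + 19408) = 4580*2893 = 13249940)
n = -13249917 + 2*√26 (n = 2 - ((-21 - √(84 + (1 - 1*(-19)))) + 13249940) = 2 - ((-21 - √(84 + (1 + 19))) + 13249940) = 2 - ((-21 - √(84 + 20)) + 13249940) = 2 - ((-21 - √104) + 13249940) = 2 - ((-21 - 2*√26) + 13249940) = 2 - (13249919 - 2*√26) = 2 + (-13249919 + 2*√26) = -13249917 + 2*√26 ≈ -1.3250e+7)
-n = -(-13249917 + 2*√26) = 13249917 - 2*√26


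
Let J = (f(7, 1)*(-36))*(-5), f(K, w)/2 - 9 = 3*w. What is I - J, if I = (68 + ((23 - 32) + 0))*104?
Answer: 1816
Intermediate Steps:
f(K, w) = 18 + 6*w (f(K, w) = 18 + 2*(3*w) = 18 + 6*w)
J = 4320 (J = ((18 + 6*1)*(-36))*(-5) = ((18 + 6)*(-36))*(-5) = (24*(-36))*(-5) = -864*(-5) = 4320)
I = 6136 (I = (68 + (-9 + 0))*104 = (68 - 9)*104 = 59*104 = 6136)
I - J = 6136 - 1*4320 = 6136 - 4320 = 1816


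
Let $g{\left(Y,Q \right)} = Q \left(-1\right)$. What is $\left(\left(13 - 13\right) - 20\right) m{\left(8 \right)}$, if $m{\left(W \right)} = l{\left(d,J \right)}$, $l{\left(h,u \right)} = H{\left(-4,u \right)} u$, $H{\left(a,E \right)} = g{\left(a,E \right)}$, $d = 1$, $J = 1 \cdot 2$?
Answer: $80$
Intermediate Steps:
$J = 2$
$g{\left(Y,Q \right)} = - Q$
$H{\left(a,E \right)} = - E$
$l{\left(h,u \right)} = - u^{2}$ ($l{\left(h,u \right)} = - u u = - u^{2}$)
$m{\left(W \right)} = -4$ ($m{\left(W \right)} = - 2^{2} = \left(-1\right) 4 = -4$)
$\left(\left(13 - 13\right) - 20\right) m{\left(8 \right)} = \left(\left(13 - 13\right) - 20\right) \left(-4\right) = \left(0 - 20\right) \left(-4\right) = \left(-20\right) \left(-4\right) = 80$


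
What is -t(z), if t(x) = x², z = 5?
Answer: -25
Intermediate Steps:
-t(z) = -1*5² = -1*25 = -25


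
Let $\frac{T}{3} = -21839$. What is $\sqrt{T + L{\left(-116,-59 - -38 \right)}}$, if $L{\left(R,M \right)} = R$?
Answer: $i \sqrt{65633} \approx 256.19 i$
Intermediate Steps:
$T = -65517$ ($T = 3 \left(-21839\right) = -65517$)
$\sqrt{T + L{\left(-116,-59 - -38 \right)}} = \sqrt{-65517 - 116} = \sqrt{-65633} = i \sqrt{65633}$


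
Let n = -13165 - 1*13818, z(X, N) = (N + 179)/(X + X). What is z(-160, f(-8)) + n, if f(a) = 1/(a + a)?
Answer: -138155823/5120 ≈ -26984.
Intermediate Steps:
f(a) = 1/(2*a)
z(X, N) = (179 + N)/(2*X) (z(X, N) = (179 + N)/((2*X)) = (179 + N)*(1/(2*X)) = (179 + N)/(2*X))
n = -26983 (n = -13165 - 13818 = -26983)
z(-160, f(-8)) + n = (½)*(179 + (½)/(-8))/(-160) - 26983 = (½)*(-1/160)*(179 + (½)*(-⅛)) - 26983 = (½)*(-1/160)*(179 - 1/16) - 26983 = (½)*(-1/160)*(2863/16) - 26983 = -2863/5120 - 26983 = -138155823/5120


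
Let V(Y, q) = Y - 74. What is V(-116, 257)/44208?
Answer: -95/22104 ≈ -0.0042979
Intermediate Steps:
V(Y, q) = -74 + Y
V(-116, 257)/44208 = (-74 - 116)/44208 = -190*1/44208 = -95/22104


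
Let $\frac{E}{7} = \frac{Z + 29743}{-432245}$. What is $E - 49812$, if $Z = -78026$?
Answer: $- \frac{21530649959}{432245} \approx -49811.0$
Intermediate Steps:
$E = \frac{337981}{432245}$ ($E = 7 \frac{-78026 + 29743}{-432245} = 7 \left(\left(-48283\right) \left(- \frac{1}{432245}\right)\right) = 7 \cdot \frac{48283}{432245} = \frac{337981}{432245} \approx 0.78192$)
$E - 49812 = \frac{337981}{432245} - 49812 = - \frac{21530649959}{432245}$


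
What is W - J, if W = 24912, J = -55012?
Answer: 79924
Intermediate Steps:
W - J = 24912 - 1*(-55012) = 24912 + 55012 = 79924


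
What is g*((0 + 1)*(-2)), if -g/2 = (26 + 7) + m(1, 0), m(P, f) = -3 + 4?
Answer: 136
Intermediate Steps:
m(P, f) = 1
g = -68 (g = -2*((26 + 7) + 1) = -2*(33 + 1) = -2*34 = -68)
g*((0 + 1)*(-2)) = -68*(0 + 1)*(-2) = -68*(-2) = 136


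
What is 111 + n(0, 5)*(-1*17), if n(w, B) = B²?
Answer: -314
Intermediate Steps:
111 + n(0, 5)*(-1*17) = 111 + 5²*(-1*17) = 111 + 25*(-17) = 111 - 425 = -314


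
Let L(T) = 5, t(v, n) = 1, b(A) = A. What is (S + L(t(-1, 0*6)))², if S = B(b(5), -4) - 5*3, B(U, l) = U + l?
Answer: 81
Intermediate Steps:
S = -14 (S = (5 - 4) - 5*3 = 1 - 15 = -14)
(S + L(t(-1, 0*6)))² = (-14 + 5)² = (-9)² = 81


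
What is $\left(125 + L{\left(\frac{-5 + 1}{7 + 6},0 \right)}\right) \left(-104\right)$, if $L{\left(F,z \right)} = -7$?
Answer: $-12272$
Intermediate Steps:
$\left(125 + L{\left(\frac{-5 + 1}{7 + 6},0 \right)}\right) \left(-104\right) = \left(125 - 7\right) \left(-104\right) = 118 \left(-104\right) = -12272$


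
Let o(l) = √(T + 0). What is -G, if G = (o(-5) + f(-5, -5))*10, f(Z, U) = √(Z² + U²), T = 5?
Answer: -50*√2 - 10*√5 ≈ -93.071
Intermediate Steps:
o(l) = √5 (o(l) = √(5 + 0) = √5)
f(Z, U) = √(U² + Z²)
G = 10*√5 + 50*√2 (G = (√5 + √((-5)² + (-5)²))*10 = (√5 + √(25 + 25))*10 = (√5 + √50)*10 = (√5 + 5*√2)*10 = 10*√5 + 50*√2 ≈ 93.071)
-G = -(10*√5 + 50*√2) = -50*√2 - 10*√5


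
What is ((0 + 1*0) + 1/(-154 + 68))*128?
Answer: -64/43 ≈ -1.4884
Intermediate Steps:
((0 + 1*0) + 1/(-154 + 68))*128 = ((0 + 0) + 1/(-86))*128 = (0 - 1/86)*128 = -1/86*128 = -64/43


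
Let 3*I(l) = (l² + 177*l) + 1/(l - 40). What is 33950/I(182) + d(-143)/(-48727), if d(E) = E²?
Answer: 514998222247/452088959819 ≈ 1.1392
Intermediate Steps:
I(l) = 59*l + l²/3 + 1/(3*(-40 + l)) (I(l) = ((l² + 177*l) + 1/(l - 40))/3 = ((l² + 177*l) + 1/(-40 + l))/3 = (l² + 1/(-40 + l) + 177*l)/3 = 59*l + l²/3 + 1/(3*(-40 + l)))
33950/I(182) + d(-143)/(-48727) = 33950/(((1 + 182³ - 7080*182 + 137*182²)/(3*(-40 + 182)))) + (-143)²/(-48727) = 33950/(((⅓)*(1 + 6028568 - 1288560 + 137*33124)/142)) + 20449*(-1/48727) = 33950/(((⅓)*(1/142)*(1 + 6028568 - 1288560 + 4537988))) - 20449/48727 = 33950/(((⅓)*(1/142)*9277997)) - 20449/48727 = 33950/(9277997/426) - 20449/48727 = 33950*(426/9277997) - 20449/48727 = 14462700/9277997 - 20449/48727 = 514998222247/452088959819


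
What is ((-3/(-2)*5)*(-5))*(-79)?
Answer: 5925/2 ≈ 2962.5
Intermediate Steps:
((-3/(-2)*5)*(-5))*(-79) = ((-3*(-½)*5)*(-5))*(-79) = (((3/2)*5)*(-5))*(-79) = ((15/2)*(-5))*(-79) = -75/2*(-79) = 5925/2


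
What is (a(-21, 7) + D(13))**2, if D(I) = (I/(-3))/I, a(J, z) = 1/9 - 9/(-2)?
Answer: 5929/324 ≈ 18.299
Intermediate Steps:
a(J, z) = 83/18 (a(J, z) = 1*(1/9) - 9*(-1/2) = 1/9 + 9/2 = 83/18)
D(I) = -1/3 (D(I) = (I*(-1/3))/I = (-I/3)/I = -1/3)
(a(-21, 7) + D(13))**2 = (83/18 - 1/3)**2 = (77/18)**2 = 5929/324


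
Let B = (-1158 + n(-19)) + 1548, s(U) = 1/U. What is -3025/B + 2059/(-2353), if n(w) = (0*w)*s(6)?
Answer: -121859/14118 ≈ -8.6315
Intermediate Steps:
n(w) = 0 (n(w) = (0*w)/6 = 0*(⅙) = 0)
B = 390 (B = (-1158 + 0) + 1548 = -1158 + 1548 = 390)
-3025/B + 2059/(-2353) = -3025/390 + 2059/(-2353) = -3025*1/390 + 2059*(-1/2353) = -605/78 - 2059/2353 = -121859/14118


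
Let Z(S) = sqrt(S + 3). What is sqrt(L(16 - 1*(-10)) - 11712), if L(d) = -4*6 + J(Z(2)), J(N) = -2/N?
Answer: sqrt(-293400 - 10*sqrt(5))/5 ≈ 108.34*I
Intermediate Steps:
Z(S) = sqrt(3 + S)
L(d) = -24 - 2*sqrt(5)/5 (L(d) = -4*6 - 2/sqrt(3 + 2) = -24 - 2*sqrt(5)/5)
sqrt(L(16 - 1*(-10)) - 11712) = sqrt((-24 - 2*sqrt(5)/5) - 11712) = sqrt(-11736 - 2*sqrt(5)/5)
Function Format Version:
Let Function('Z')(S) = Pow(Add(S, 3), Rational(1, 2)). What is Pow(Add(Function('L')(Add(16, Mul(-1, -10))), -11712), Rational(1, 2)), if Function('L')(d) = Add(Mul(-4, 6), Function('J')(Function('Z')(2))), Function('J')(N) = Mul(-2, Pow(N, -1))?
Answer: Mul(Rational(1, 5), Pow(Add(-293400, Mul(-10, Pow(5, Rational(1, 2)))), Rational(1, 2))) ≈ Mul(108.34, I)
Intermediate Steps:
Function('Z')(S) = Pow(Add(3, S), Rational(1, 2))
Function('L')(d) = Add(-24, Mul(Rational(-2, 5), Pow(5, Rational(1, 2)))) (Function('L')(d) = Add(Mul(-4, 6), Mul(-2, Pow(Pow(Add(3, 2), Rational(1, 2)), -1))) = Add(-24, Mul(-2, Pow(Pow(5, Rational(1, 2)), -1))) = Add(-24, Mul(-2, Mul(Rational(1, 5), Pow(5, Rational(1, 2))))) = Add(-24, Mul(Rational(-2, 5), Pow(5, Rational(1, 2)))))
Pow(Add(Function('L')(Add(16, Mul(-1, -10))), -11712), Rational(1, 2)) = Pow(Add(Add(-24, Mul(Rational(-2, 5), Pow(5, Rational(1, 2)))), -11712), Rational(1, 2)) = Pow(Add(-11736, Mul(Rational(-2, 5), Pow(5, Rational(1, 2)))), Rational(1, 2))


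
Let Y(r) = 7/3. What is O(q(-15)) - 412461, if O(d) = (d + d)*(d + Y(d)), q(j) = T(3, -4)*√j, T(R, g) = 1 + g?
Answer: -412731 - 14*I*√15 ≈ -4.1273e+5 - 54.222*I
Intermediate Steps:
Y(r) = 7/3 (Y(r) = 7*(⅓) = 7/3)
q(j) = -3*√j (q(j) = (1 - 4)*√j = -3*√j)
O(d) = 2*d*(7/3 + d) (O(d) = (d + d)*(d + 7/3) = (2*d)*(7/3 + d) = 2*d*(7/3 + d))
O(q(-15)) - 412461 = 2*(-3*I*√15)*(7 + 3*(-3*I*√15))/3 - 412461 = 2*(-3*I*√15)*(7 - 9*I*√15)/3 - 412461 = -2*I*√15*(7 - 9*I*√15) - 412461 = -412461 - 2*I*√15*(7 - 9*I*√15)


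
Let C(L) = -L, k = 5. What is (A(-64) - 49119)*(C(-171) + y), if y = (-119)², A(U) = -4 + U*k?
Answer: -708617076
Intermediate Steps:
A(U) = -4 + 5*U (A(U) = -4 + U*5 = -4 + 5*U)
y = 14161
(A(-64) - 49119)*(C(-171) + y) = ((-4 + 5*(-64)) - 49119)*(-1*(-171) + 14161) = ((-4 - 320) - 49119)*(171 + 14161) = (-324 - 49119)*14332 = -49443*14332 = -708617076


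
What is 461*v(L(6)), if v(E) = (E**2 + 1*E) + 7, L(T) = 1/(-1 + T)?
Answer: 83441/25 ≈ 3337.6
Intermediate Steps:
v(E) = 7 + E + E**2 (v(E) = (E**2 + E) + 7 = (E + E**2) + 7 = 7 + E + E**2)
461*v(L(6)) = 461*(7 + 1/(-1 + 6) + (1/(-1 + 6))**2) = 461*(7 + 1/5 + (1/5)**2) = 461*(7 + 1/5 + 1/25) = 461*(181/25) = 83441/25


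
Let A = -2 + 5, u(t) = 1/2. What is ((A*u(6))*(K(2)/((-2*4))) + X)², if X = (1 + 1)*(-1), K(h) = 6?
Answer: 625/64 ≈ 9.7656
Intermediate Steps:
u(t) = ½
A = 3
X = -2 (X = 2*(-1) = -2)
((A*u(6))*(K(2)/((-2*4))) + X)² = ((3*(½))*(6/((-2*4))) - 2)² = (3*(6/(-8))/2 - 2)² = (3*(6*(-⅛))/2 - 2)² = ((3/2)*(-¾) - 2)² = (-9/8 - 2)² = (-25/8)² = 625/64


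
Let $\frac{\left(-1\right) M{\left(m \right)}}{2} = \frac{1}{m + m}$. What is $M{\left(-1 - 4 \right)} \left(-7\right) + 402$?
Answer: $\frac{2003}{5} \approx 400.6$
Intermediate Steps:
$M{\left(m \right)} = - \frac{1}{m}$ ($M{\left(m \right)} = - \frac{2}{m + m} = - \frac{2}{2 m} = - 2 \frac{1}{2 m} = - \frac{1}{m}$)
$M{\left(-1 - 4 \right)} \left(-7\right) + 402 = - \frac{1}{-1 - 4} \left(-7\right) + 402 = - \frac{1}{-5} \left(-7\right) + 402 = \left(-1\right) \left(- \frac{1}{5}\right) \left(-7\right) + 402 = \frac{1}{5} \left(-7\right) + 402 = - \frac{7}{5} + 402 = \frac{2003}{5}$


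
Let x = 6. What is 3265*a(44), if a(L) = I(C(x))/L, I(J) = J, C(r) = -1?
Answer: -3265/44 ≈ -74.205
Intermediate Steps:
a(L) = -1/L
3265*a(44) = 3265*(-1/44) = -3265/44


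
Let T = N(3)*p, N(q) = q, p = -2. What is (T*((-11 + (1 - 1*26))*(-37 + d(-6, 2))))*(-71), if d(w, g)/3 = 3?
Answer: 429408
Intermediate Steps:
d(w, g) = 9 (d(w, g) = 3*3 = 9)
T = -6 (T = 3*(-2) = -6)
(T*((-11 + (1 - 1*26))*(-37 + d(-6, 2))))*(-71) = -6*(-11 + (1 - 1*26))*(-37 + 9)*(-71) = -6*(-11 + (1 - 26))*(-28)*(-71) = -6*(-11 - 25)*(-28)*(-71) = -(-216)*(-28)*(-71) = -6*1008*(-71) = -6048*(-71) = 429408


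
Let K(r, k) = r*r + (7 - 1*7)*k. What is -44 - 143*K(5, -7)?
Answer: -3619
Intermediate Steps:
K(r, k) = r**2 (K(r, k) = r**2 + (7 - 7)*k = r**2 + 0*k = r**2 + 0 = r**2)
-44 - 143*K(5, -7) = -44 - 143*5**2 = -44 - 143*25 = -44 - 3575 = -3619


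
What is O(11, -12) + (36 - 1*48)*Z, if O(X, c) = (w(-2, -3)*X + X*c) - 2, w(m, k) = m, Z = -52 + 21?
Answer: 216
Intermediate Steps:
Z = -31
O(X, c) = -2 - 2*X + X*c (O(X, c) = (-2*X + X*c) - 2 = -2 - 2*X + X*c)
O(11, -12) + (36 - 1*48)*Z = (-2 - 2*11 + 11*(-12)) + (36 - 1*48)*(-31) = (-2 - 22 - 132) + (36 - 48)*(-31) = -156 - 12*(-31) = -156 + 372 = 216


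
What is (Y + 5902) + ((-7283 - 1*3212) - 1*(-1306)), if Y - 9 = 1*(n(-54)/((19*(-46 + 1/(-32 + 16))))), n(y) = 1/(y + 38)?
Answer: -45901833/14003 ≈ -3278.0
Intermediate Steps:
n(y) = 1/(38 + y)
Y = 126028/14003 (Y = 9 + 1*(1/((38 - 54)*((19*(-46 + 1/(-32 + 16)))))) = 9 + 1*(1/((-16)*((19*(-46 + 1/(-16)))))) = 9 + 1*(-1/(19*(-46 - 1/16))/16) = 9 + 1*(-1/(16*(19*(-737/16)))) = 9 + 1*(-1/(16*(-14003/16))) = 9 + 1*(-1/16*(-16/14003)) = 9 + 1*(1/14003) = 9 + 1/14003 = 126028/14003 ≈ 9.0001)
(Y + 5902) + ((-7283 - 1*3212) - 1*(-1306)) = (126028/14003 + 5902) + ((-7283 - 1*3212) - 1*(-1306)) = 82771734/14003 + ((-7283 - 3212) + 1306) = 82771734/14003 + (-10495 + 1306) = 82771734/14003 - 9189 = -45901833/14003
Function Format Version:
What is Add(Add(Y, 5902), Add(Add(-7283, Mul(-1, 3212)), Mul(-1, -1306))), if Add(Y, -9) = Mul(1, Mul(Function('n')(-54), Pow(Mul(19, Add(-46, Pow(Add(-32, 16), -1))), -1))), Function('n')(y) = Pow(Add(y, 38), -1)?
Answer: Rational(-45901833, 14003) ≈ -3278.0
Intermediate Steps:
Function('n')(y) = Pow(Add(38, y), -1)
Y = Rational(126028, 14003) (Y = Add(9, Mul(1, Mul(Pow(Add(38, -54), -1), Pow(Mul(19, Add(-46, Pow(Add(-32, 16), -1))), -1)))) = Add(9, Mul(1, Mul(Pow(-16, -1), Pow(Mul(19, Add(-46, Pow(-16, -1))), -1)))) = Add(9, Mul(1, Mul(Rational(-1, 16), Pow(Mul(19, Add(-46, Rational(-1, 16))), -1)))) = Add(9, Mul(1, Mul(Rational(-1, 16), Pow(Mul(19, Rational(-737, 16)), -1)))) = Add(9, Mul(1, Mul(Rational(-1, 16), Pow(Rational(-14003, 16), -1)))) = Add(9, Mul(1, Mul(Rational(-1, 16), Rational(-16, 14003)))) = Add(9, Mul(1, Rational(1, 14003))) = Add(9, Rational(1, 14003)) = Rational(126028, 14003) ≈ 9.0001)
Add(Add(Y, 5902), Add(Add(-7283, Mul(-1, 3212)), Mul(-1, -1306))) = Add(Add(Rational(126028, 14003), 5902), Add(Add(-7283, Mul(-1, 3212)), Mul(-1, -1306))) = Add(Rational(82771734, 14003), Add(Add(-7283, -3212), 1306)) = Add(Rational(82771734, 14003), Add(-10495, 1306)) = Add(Rational(82771734, 14003), -9189) = Rational(-45901833, 14003)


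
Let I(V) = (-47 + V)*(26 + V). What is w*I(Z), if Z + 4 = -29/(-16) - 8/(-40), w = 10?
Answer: -7528399/640 ≈ -11763.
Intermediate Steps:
Z = -159/80 (Z = -4 + (-29/(-16) - 8/(-40)) = -4 + (-29*(-1/16) - 8*(-1/40)) = -4 + (29/16 + ⅕) = -4 + 161/80 = -159/80 ≈ -1.9875)
w*I(Z) = 10*(-1222 + (-159/80)² - 21*(-159/80)) = 10*(-1222 + 25281/6400 + 3339/80) = 10*(-7528399/6400) = -7528399/640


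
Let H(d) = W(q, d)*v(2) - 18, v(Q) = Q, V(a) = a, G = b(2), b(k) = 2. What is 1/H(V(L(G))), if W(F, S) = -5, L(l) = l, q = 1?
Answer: -1/28 ≈ -0.035714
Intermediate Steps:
G = 2
H(d) = -28 (H(d) = -5*2 - 18 = -10 - 18 = -28)
1/H(V(L(G))) = 1/(-28) = -1/28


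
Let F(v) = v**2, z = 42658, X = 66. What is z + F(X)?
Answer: 47014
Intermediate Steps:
z + F(X) = 42658 + 66**2 = 42658 + 4356 = 47014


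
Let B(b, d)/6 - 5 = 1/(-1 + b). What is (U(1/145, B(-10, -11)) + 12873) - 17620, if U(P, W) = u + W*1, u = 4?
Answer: -51849/11 ≈ -4713.5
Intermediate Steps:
B(b, d) = 30 + 6/(-1 + b)
U(P, W) = 4 + W (U(P, W) = 4 + W*1 = 4 + W)
(U(1/145, B(-10, -11)) + 12873) - 17620 = ((4 + 6*(-4 + 5*(-10))/(-1 - 10)) + 12873) - 17620 = ((4 + 6*(-4 - 50)/(-11)) + 12873) - 17620 = ((4 + 6*(-1/11)*(-54)) + 12873) - 17620 = ((4 + 324/11) + 12873) - 17620 = (368/11 + 12873) - 17620 = 141971/11 - 17620 = -51849/11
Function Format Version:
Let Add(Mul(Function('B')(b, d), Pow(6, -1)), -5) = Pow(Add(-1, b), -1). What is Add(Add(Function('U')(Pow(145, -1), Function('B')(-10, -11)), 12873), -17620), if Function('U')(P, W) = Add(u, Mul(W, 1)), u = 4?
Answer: Rational(-51849, 11) ≈ -4713.5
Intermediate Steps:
Function('B')(b, d) = Add(30, Mul(6, Pow(Add(-1, b), -1)))
Function('U')(P, W) = Add(4, W) (Function('U')(P, W) = Add(4, Mul(W, 1)) = Add(4, W))
Add(Add(Function('U')(Pow(145, -1), Function('B')(-10, -11)), 12873), -17620) = Add(Add(Add(4, Mul(6, Pow(Add(-1, -10), -1), Add(-4, Mul(5, -10)))), 12873), -17620) = Add(Add(Add(4, Mul(6, Pow(-11, -1), Add(-4, -50))), 12873), -17620) = Add(Add(Add(4, Mul(6, Rational(-1, 11), -54)), 12873), -17620) = Add(Add(Add(4, Rational(324, 11)), 12873), -17620) = Add(Add(Rational(368, 11), 12873), -17620) = Add(Rational(141971, 11), -17620) = Rational(-51849, 11)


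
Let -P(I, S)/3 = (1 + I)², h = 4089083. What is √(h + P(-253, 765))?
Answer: √3898571 ≈ 1974.5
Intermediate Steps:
P(I, S) = -3*(1 + I)²
√(h + P(-253, 765)) = √(4089083 - 3*(1 - 253)²) = √(4089083 - 3*(-252)²) = √(4089083 - 3*63504) = √(4089083 - 190512) = √3898571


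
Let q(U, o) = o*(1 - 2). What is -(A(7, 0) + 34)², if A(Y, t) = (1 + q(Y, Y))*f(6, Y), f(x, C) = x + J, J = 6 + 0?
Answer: -1444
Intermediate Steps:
J = 6
q(U, o) = -o (q(U, o) = o*(-1) = -o)
f(x, C) = 6 + x (f(x, C) = x + 6 = 6 + x)
A(Y, t) = 12 - 12*Y (A(Y, t) = (1 - Y)*(6 + 6) = (1 - Y)*12 = 12 - 12*Y)
-(A(7, 0) + 34)² = -((12 - 12*7) + 34)² = -((12 - 84) + 34)² = -(-72 + 34)² = -1*(-38)² = -1*1444 = -1444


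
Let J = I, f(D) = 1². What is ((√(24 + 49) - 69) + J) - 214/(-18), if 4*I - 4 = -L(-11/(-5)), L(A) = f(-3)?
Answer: -2029/36 + √73 ≈ -47.817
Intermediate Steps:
f(D) = 1
L(A) = 1
I = ¾ (I = 1 + (-1*1)/4 = 1 + (¼)*(-1) = 1 - ¼ = ¾ ≈ 0.75000)
J = ¾ ≈ 0.75000
((√(24 + 49) - 69) + J) - 214/(-18) = ((√(24 + 49) - 69) + ¾) - 214/(-18) = ((√73 - 69) + ¾) - 214*(-1/18) = ((-69 + √73) + ¾) + 107/9 = (-273/4 + √73) + 107/9 = -2029/36 + √73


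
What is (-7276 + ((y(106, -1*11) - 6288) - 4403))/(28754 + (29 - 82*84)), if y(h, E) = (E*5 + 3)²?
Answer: -15263/21895 ≈ -0.69710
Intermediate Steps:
y(h, E) = (3 + 5*E)² (y(h, E) = (5*E + 3)² = (3 + 5*E)²)
(-7276 + ((y(106, -1*11) - 6288) - 4403))/(28754 + (29 - 82*84)) = (-7276 + (((3 + 5*(-1*11))² - 6288) - 4403))/(28754 + (29 - 82*84)) = (-7276 + (((3 + 5*(-11))² - 6288) - 4403))/(28754 + (29 - 6888)) = (-7276 + (((3 - 55)² - 6288) - 4403))/(28754 - 6859) = (-7276 + (((-52)² - 6288) - 4403))/21895 = (-7276 + ((2704 - 6288) - 4403))*(1/21895) = (-7276 + (-3584 - 4403))*(1/21895) = (-7276 - 7987)*(1/21895) = -15263*1/21895 = -15263/21895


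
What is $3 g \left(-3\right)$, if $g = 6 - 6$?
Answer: $0$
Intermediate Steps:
$g = 0$ ($g = 6 - 6 = 0$)
$3 g \left(-3\right) = 3 \cdot 0 \left(-3\right) = 0 \left(-3\right) = 0$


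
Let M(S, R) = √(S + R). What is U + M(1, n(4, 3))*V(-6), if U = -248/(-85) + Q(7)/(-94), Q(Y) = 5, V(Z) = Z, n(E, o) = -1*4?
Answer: 22887/7990 - 6*I*√3 ≈ 2.8645 - 10.392*I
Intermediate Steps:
n(E, o) = -4
M(S, R) = √(R + S)
U = 22887/7990 (U = -248/(-85) + 5/(-94) = -248*(-1/85) + 5*(-1/94) = 248/85 - 5/94 = 22887/7990 ≈ 2.8645)
U + M(1, n(4, 3))*V(-6) = 22887/7990 + √(-4 + 1)*(-6) = 22887/7990 + √(-3)*(-6) = 22887/7990 + (I*√3)*(-6) = 22887/7990 - 6*I*√3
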